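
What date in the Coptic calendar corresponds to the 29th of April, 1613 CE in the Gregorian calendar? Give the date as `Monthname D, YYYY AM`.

Julian Day Number of the source date = 2310315.
Converting JDN 2310315 to the Coptic calendar gives 24 Parmouti 1329 AM.

Parmouti 24, 1329 AM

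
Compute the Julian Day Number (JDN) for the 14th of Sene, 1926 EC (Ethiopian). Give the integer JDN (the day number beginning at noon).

2427610

Equivalently 21 June 1934 (Gregorian).
JDN 2451545 is 1 January 2000 CE (Gregorian); the target day is −23935 days from there, so JDN = 2427610.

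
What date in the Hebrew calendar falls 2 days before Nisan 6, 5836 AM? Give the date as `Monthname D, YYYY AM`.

Counting 2 days back from JDN 2479403 reaches JDN 2479401, which is Nisan 4, 5836 AM.

Nisan 4, 5836 AM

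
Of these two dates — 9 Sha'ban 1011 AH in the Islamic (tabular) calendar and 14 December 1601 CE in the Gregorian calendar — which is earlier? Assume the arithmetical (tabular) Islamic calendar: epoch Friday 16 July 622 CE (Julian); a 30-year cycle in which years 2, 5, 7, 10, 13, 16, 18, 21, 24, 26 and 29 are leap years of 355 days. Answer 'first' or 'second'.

The two dates have Julian Day Numbers 2306565 and 2306161 respectively.
Since 2306161 < 2306565, the second date comes first.

second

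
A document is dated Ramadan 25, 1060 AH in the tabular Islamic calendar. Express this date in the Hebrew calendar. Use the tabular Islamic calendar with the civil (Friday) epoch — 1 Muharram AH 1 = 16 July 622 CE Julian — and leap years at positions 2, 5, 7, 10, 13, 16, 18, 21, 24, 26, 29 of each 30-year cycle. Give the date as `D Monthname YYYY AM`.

25 Elul 5410 AM

The source date corresponds to 21 September 1650 in the Gregorian calendar (JDN 2323974).
That day falls on 25 Elul 5410 AM in the Hebrew calendar.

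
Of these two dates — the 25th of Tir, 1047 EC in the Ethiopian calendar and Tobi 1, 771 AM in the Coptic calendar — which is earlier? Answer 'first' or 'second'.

Converting both to JDN: 2106416 vs 2106392; the smaller is the second.

second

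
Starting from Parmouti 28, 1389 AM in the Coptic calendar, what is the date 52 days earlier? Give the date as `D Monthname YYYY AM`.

6 Paremhat 1389 AM

The starting date is JDN 2332234; 2332234 − 52 = 2332182.
JDN 2332182 corresponds to 6 Paremhat 1389 AM.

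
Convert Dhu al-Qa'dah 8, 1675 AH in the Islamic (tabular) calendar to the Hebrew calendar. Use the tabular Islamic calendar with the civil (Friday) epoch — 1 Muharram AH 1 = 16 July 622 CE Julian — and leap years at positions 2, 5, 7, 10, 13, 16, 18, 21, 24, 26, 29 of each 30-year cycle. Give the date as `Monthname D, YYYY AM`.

Tammuz 7, 6007 AM

Julian Day Number of the source date = 2541952.
Converting JDN 2541952 to the Hebrew calendar gives 7 Tammuz 6007 AM.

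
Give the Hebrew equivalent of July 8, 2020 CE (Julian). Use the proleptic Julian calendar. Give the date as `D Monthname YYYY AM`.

29 Tammuz 5780 AM

Julian Day Number of the source date = 2459052.
Converting JDN 2459052 to the Hebrew calendar gives 29 Tammuz 5780 AM.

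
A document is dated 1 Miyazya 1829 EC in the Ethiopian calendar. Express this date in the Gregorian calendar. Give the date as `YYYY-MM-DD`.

1837-04-08

Both dates share Julian Day Number 2392108; in the Gregorian calendar that is 8 April 1837 CE.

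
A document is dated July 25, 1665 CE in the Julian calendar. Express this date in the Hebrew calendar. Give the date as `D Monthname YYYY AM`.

Both dates share Julian Day Number 2329405; in the Hebrew calendar that is 23 Av 5425 AM.

23 Av 5425 AM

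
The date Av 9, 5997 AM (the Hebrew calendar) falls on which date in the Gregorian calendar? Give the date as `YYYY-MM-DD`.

Julian Day Number of the source date = 2538320.
Converting JDN 2538320 to the Gregorian calendar gives 1 August 2237 CE.

2237-08-01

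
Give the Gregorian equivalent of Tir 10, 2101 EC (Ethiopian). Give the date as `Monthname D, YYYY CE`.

January 19, 2109 CE

Julian Day Number of the source date = 2491375.
Converting JDN 2491375 to the Gregorian calendar gives 19 January 2109 CE.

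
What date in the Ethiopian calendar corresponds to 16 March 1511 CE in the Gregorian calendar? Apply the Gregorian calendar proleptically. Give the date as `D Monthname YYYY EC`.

10 Megabit 1503 EC

Julian Day Number of the source date = 2273015.
Converting JDN 2273015 to the Ethiopian calendar gives 10 Megabit 1503 EC.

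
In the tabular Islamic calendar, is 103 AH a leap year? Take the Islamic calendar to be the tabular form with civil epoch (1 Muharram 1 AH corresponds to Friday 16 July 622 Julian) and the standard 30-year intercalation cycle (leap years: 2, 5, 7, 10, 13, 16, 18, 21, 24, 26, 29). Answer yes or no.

Year 103 AH is year 13 of its 30-year cycle; leap positions are 2, 5, 7, 10, 13, 16, 18, 21, 24, 26, 29, so it is a leap year (355 days).

yes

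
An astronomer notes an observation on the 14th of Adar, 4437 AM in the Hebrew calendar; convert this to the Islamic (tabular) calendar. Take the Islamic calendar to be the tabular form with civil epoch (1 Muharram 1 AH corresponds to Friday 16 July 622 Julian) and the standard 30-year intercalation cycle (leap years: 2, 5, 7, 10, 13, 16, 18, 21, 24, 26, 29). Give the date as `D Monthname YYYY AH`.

12 Rabi' al-Thani 57 AH

Julian Day Number of the source date = 1968385.
Converting JDN 1968385 to the tabular Islamic calendar gives 12 Rabi' al-Thani 57 AH.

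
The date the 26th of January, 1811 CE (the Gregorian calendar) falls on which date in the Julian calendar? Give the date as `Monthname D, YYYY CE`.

At this point the Julian calendar is 12 days behind the Gregorian.
26 January 1811 Gregorian − 12 days → 14 January 1811 Julian.

January 14, 1811 CE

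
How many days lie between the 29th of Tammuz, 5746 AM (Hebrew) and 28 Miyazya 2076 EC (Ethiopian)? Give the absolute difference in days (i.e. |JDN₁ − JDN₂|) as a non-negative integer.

35704

JDN of the first date = 2446648.
JDN of the second date = 2482352.
|2482352 − 2446648| = 35704.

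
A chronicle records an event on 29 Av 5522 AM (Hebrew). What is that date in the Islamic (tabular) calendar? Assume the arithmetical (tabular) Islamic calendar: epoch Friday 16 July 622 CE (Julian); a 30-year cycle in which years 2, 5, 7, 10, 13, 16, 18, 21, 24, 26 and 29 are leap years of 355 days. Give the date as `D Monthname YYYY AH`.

27 Muharram 1176 AH

The source date corresponds to 18 August 1762 in the Gregorian calendar (JDN 2364847).
That day falls on 27 Muharram 1176 AH in the tabular Islamic calendar.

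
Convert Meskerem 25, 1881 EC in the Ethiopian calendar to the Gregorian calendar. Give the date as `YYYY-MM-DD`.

Both dates share Julian Day Number 2410915; in the Gregorian calendar that is 4 October 1888 CE.

1888-10-04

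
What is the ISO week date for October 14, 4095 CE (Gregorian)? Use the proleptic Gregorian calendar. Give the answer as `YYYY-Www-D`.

4095-W41-5

The weekday is Friday (ISO weekday 5).
That Friday belongs to ISO week 41 of ISO year 4095.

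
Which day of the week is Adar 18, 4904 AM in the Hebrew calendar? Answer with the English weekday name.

Equivalently 2 March 1144 Gregorian, JDN 2138958.
2138958 ≡ 3 (mod 7); counting from Monday = 0 gives Thursday.

Thursday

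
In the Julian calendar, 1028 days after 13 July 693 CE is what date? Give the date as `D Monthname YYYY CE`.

6 May 696 CE

The starting date is JDN 1974370; 1974370 + 1028 = 1975398.
JDN 1975398 corresponds to 6 May 696 CE.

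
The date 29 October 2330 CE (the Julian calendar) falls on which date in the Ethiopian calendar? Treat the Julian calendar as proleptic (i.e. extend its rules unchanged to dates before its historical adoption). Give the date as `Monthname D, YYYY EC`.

Julian Day Number of the source date = 2572392.
Converting JDN 2572392 to the Ethiopian calendar gives 2 Hidar 2323 EC.

Hidar 2, 2323 EC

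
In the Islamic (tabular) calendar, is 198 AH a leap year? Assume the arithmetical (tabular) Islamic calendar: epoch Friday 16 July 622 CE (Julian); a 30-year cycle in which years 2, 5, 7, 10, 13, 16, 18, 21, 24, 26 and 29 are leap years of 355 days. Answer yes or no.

yes

Year 198 AH is year 18 of its 30-year cycle; leap positions are 2, 5, 7, 10, 13, 16, 18, 21, 24, 26, 29, so it is a leap year (355 days).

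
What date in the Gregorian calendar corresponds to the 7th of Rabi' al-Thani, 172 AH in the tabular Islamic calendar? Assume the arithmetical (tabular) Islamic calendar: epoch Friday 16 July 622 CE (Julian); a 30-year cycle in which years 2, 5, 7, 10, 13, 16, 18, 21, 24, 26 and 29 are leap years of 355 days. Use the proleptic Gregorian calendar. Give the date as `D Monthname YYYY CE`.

18 September 788 CE

Julian Day Number of the source date = 2009132.
Converting JDN 2009132 to the Gregorian calendar gives 18 September 788 CE.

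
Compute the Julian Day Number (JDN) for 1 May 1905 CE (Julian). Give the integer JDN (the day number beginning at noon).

In the Gregorian calendar the same day is 14 May 1905.
JDN 2400001 is 17 November 1858 CE (Gregorian), MJD 0; the target day is +16979 days from there, so JDN = 2416980.

2416980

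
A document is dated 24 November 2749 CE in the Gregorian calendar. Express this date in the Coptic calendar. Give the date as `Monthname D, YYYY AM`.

Hathor 9, 2466 AM

Both dates share Julian Day Number 2725439; in the Coptic calendar that is 9 Hathor 2466 AM.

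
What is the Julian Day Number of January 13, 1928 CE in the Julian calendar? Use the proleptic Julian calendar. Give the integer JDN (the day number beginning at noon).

Equivalently 26 January 1928 (Gregorian).
JDN 2299161 is 15 October 1582 CE (Gregorian); the target day is +126111 days from there, so JDN = 2425272.

2425272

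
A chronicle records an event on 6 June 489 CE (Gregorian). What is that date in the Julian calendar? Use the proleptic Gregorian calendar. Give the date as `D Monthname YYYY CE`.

5 June 489 CE

At this point the Julian calendar is 1 day behind the Gregorian.
6 June 489 Gregorian − 1 day → 5 June 489 Julian.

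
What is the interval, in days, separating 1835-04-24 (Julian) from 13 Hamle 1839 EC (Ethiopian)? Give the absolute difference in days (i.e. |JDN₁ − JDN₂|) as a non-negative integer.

4457

First date → JDN 2391405; second date → JDN 2395862.
The interval is |2391405 − 2395862| = 4457 days.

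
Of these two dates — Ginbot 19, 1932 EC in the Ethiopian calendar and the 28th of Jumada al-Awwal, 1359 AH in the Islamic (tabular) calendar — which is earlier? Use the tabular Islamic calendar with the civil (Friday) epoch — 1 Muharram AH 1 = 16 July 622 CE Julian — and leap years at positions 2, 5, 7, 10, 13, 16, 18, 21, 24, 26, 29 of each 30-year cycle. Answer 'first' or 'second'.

The two dates have Julian Day Numbers 2429777 and 2429815 respectively.
Since 2429777 < 2429815, the first date comes first.

first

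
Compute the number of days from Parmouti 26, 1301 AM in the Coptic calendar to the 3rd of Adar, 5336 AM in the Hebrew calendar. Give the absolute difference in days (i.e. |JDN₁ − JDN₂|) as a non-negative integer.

First date → JDN 2300090; second date → JDN 2296725.
The interval is |2300090 − 2296725| = 3365 days.

3365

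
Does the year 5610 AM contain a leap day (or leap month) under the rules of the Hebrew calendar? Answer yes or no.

no

Hebrew year 5610 is year 5 of its 19-year Metonic cycle; leap years are at positions 3, 6, 8, 11, 14, 17, 19, so it is a common year (12 months).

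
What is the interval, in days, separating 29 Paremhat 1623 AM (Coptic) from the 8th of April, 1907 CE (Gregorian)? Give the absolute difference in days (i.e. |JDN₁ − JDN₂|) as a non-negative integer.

1

JDN of the first date = 2417673.
JDN of the second date = 2417674.
|2417674 − 2417673| = 1.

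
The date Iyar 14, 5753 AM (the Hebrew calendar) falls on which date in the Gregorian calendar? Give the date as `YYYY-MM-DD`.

1993-05-05

Both dates share Julian Day Number 2449113; in the Gregorian calendar that is 5 May 1993 CE.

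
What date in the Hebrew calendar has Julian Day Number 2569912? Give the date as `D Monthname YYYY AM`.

3 Shevat 6084 AM

The Gregorian equivalent of JDN 2569912 is 30 January 2324.
In the Hebrew calendar that day is 3 Shevat 6084 AM.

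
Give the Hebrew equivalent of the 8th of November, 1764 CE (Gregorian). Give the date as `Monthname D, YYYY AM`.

Julian Day Number of the source date = 2365660.
Converting JDN 2365660 to the Hebrew calendar gives 13 Cheshvan 5525 AM.

Cheshvan 13, 5525 AM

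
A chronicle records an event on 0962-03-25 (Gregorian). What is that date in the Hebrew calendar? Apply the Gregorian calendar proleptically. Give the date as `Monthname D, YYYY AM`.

Both dates share Julian Day Number 2072507; in the Hebrew calendar that is 12 Nisan 4722 AM.

Nisan 12, 4722 AM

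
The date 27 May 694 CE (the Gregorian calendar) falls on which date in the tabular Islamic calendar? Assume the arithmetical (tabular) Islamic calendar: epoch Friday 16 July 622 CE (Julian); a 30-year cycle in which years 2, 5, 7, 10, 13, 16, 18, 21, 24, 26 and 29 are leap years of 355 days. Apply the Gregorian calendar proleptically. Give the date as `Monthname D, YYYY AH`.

Muharram 23, 75 AH

Julian Day Number of the source date = 1974685.
Converting JDN 1974685 to the tabular Islamic calendar gives 23 Muharram 75 AH.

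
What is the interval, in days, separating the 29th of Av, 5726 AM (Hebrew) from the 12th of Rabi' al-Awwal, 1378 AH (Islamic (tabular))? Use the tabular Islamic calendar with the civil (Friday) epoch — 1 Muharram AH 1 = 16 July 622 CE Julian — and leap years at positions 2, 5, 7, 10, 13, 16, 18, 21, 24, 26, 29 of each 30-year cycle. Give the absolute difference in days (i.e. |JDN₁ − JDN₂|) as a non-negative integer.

First date → JDN 2439353; second date → JDN 2436473.
The interval is |2439353 − 2436473| = 2880 days.

2880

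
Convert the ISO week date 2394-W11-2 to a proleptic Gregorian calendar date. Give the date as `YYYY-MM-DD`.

ISO week 1 of 2394 is the week containing the first Thursday of 2394.
Week 11, day 2 (Tuesday) lands on 2394-03-15.

2394-03-15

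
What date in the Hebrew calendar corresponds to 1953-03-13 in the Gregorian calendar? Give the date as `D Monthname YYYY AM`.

Julian Day Number of the source date = 2434450.
Converting JDN 2434450 to the Hebrew calendar gives 26 Adar 5713 AM.

26 Adar 5713 AM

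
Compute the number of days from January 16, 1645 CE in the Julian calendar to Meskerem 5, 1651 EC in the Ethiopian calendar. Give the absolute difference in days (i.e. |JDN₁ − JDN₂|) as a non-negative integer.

4977

First date → JDN 2321910; second date → JDN 2326887.
The interval is |2321910 − 2326887| = 4977 days.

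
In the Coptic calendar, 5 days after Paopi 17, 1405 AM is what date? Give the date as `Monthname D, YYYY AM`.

Counting 5 days forward from JDN 2337887 reaches JDN 2337892, which is Paopi 22, 1405 AM.

Paopi 22, 1405 AM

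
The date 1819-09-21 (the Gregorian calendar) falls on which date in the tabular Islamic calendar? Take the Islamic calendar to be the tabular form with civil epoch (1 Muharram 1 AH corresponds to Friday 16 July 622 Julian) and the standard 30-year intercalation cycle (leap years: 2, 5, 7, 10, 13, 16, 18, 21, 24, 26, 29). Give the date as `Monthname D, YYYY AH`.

Dhu al-Hijjah 1, 1234 AH

Both dates share Julian Day Number 2385699; in the tabular Islamic calendar that is 1 Dhu al-Hijjah 1234 AH.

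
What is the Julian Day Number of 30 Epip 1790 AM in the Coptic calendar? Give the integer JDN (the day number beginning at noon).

In the Gregorian calendar the same day is 6 August 2074.
JDN 2400001 is 17 November 1858 CE (Gregorian), MJD 0; the target day is +78790 days from there, so JDN = 2478791.

2478791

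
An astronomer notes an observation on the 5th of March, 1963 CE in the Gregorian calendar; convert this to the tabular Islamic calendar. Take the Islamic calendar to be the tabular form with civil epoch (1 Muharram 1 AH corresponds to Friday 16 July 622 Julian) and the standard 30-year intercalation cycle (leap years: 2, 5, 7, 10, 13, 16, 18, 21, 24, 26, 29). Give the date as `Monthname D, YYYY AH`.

Shawwal 9, 1382 AH

Both dates share Julian Day Number 2438094; in the tabular Islamic calendar that is 9 Shawwal 1382 AH.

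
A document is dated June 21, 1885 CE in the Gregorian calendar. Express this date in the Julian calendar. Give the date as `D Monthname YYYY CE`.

For dates in this range the Gregorian date is 12 days ahead of the Julian.
21 June 1885 Gregorian − 12 days → 9 June 1885 Julian.

9 June 1885 CE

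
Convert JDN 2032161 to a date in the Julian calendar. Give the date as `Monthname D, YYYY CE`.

October 3, 851 CE

The proleptic Gregorian equivalent of JDN 2032161 is 7 October 851.
In the Julian calendar that day is October 3, 851 CE.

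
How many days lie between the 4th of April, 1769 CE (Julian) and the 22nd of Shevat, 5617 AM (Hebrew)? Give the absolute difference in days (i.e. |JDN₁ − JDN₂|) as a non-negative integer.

32083

JDN of the first date = 2367279.
JDN of the second date = 2399362.
|2399362 − 2367279| = 32083.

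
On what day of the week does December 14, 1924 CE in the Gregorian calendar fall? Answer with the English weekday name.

Sunday

JDN 2424134 mod 7 = 6, and JDN 0 was a Monday, so this is a Sunday.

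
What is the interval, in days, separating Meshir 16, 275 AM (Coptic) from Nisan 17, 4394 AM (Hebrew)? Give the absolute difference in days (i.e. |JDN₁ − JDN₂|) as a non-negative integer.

First date → JDN 1925273; second date → JDN 1952707.
The interval is |1925273 − 1952707| = 27434 days.

27434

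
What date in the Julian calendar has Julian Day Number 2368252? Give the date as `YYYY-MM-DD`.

1771-12-03

JDN 2368252 is 14 December 1771 in the Gregorian calendar.
In the Julian calendar that day is 1771-12-03.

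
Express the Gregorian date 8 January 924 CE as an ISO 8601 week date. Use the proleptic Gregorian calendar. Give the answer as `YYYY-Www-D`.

0924-W01-6

The weekday is Saturday (ISO weekday 6).
That Saturday belongs to ISO week 1 of ISO year 924.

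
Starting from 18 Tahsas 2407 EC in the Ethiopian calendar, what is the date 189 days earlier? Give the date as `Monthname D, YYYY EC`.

Sene 14, 2406 EC

Counting 189 days back from JDN 2603119 reaches JDN 2602930, which is Sene 14, 2406 EC.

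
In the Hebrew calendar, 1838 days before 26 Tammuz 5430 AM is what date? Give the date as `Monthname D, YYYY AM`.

Tammuz 19, 5425 AM

JDN of 26 Tammuz 5430 AM = 2331210.
2331210 − 1838 = 2329372.
JDN 2329372 in the Hebrew calendar is Tammuz 19, 5425 AM.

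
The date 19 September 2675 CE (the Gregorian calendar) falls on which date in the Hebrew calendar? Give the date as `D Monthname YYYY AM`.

Both dates share Julian Day Number 2698345; in the Hebrew calendar that is 7 Tishrei 6436 AM.

7 Tishrei 6436 AM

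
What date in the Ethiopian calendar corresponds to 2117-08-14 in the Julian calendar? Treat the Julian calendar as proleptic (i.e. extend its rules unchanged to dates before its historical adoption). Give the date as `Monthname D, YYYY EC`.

Nehase 21, 2109 EC

The source date corresponds to 28 August 2117 in the Gregorian calendar (JDN 2494518).
That day falls on 21 Nehase 2109 EC in the Ethiopian calendar.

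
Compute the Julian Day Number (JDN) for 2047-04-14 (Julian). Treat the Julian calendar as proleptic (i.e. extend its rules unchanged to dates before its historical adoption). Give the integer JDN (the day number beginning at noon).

2468828

In the Gregorian calendar the same day is 27 April 2047.
JDN 2400001 is 17 November 1858 CE (Gregorian), MJD 0; the target day is +68827 days from there, so JDN = 2468828.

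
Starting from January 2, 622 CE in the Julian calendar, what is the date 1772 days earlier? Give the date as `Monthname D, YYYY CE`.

February 25, 617 CE

The starting date is JDN 1948245; 1948245 − 1772 = 1946473.
JDN 1946473 corresponds to February 25, 617 CE.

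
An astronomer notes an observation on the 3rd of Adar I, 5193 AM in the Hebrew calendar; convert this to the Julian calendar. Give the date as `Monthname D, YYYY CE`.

Julian Day Number of the source date = 2244485.
Converting JDN 2244485 to the Julian calendar gives 24 January 1433 CE.

January 24, 1433 CE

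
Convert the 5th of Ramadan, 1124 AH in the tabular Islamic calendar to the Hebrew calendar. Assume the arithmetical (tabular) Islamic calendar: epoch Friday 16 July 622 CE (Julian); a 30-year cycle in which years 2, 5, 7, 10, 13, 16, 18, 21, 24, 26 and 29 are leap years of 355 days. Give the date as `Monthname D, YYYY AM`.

Both dates share Julian Day Number 2346634; in the Hebrew calendar that is 6 Tishrei 5473 AM.

Tishrei 6, 5473 AM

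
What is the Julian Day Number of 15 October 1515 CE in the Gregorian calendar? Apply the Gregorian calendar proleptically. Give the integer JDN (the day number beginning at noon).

2274689

JDN 2451545 is 1 January 2000 CE (Gregorian); the target day is −176856 days from there, so JDN = 2274689.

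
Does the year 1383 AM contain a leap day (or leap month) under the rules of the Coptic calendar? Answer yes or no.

yes

1383 mod 4 = 3; in the Coptic calendar a year is leap when year mod 4 = 3, so it is a leap year.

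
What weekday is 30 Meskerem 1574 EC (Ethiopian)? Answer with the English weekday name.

Wednesday

Equivalently 7 October 1581 Gregorian, JDN 2298788.
Since JDN mod 7 = 2 (0 = Monday), the day is Wednesday.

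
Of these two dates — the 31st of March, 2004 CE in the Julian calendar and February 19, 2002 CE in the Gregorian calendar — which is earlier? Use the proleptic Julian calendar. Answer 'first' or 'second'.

second

The two dates have Julian Day Numbers 2453109 and 2452325 respectively.
Since 2452325 < 2453109, the second date comes first.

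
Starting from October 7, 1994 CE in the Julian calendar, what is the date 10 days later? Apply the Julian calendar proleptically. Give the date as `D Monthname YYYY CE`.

17 October 1994 CE

JDN of October 7, 1994 CE = 2449646.
2449646 + 10 = 2449656.
JDN 2449656 in the Julian calendar is 17 October 1994 CE.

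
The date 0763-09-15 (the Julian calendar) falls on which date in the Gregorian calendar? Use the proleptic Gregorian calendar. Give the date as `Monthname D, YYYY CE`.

September 19, 763 CE

For dates in this range the Gregorian date is 4 days ahead of the Julian.
15 September 763 Julian + 4 days → 19 September 763 Gregorian.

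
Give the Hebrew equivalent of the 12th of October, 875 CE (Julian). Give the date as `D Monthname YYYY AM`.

The source date corresponds to 16 October 875 in the proleptic Gregorian calendar (JDN 2040936).
That day falls on 8 Cheshvan 4636 AM in the Hebrew calendar.

8 Cheshvan 4636 AM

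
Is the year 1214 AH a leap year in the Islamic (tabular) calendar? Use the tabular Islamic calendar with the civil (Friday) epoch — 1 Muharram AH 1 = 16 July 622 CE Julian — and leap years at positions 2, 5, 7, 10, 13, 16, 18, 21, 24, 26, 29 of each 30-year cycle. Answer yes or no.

Year 1214 AH is year 14 of its 30-year cycle; leap positions are 2, 5, 7, 10, 13, 16, 18, 21, 24, 26, 29, so it is a common year (354 days).

no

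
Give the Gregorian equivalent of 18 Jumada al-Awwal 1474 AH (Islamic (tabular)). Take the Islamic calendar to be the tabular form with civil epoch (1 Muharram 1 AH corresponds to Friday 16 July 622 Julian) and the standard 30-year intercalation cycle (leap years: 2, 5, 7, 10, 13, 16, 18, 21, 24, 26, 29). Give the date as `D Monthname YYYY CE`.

20 January 2052 CE

Julian Day Number of the source date = 2470557.
Converting JDN 2470557 to the Gregorian calendar gives 20 January 2052 CE.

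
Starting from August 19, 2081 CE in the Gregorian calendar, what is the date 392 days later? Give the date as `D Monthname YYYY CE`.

15 September 2082 CE

JDN of August 19, 2081 CE = 2481361.
2481361 + 392 = 2481753.
JDN 2481753 in the Gregorian calendar is 15 September 2082 CE.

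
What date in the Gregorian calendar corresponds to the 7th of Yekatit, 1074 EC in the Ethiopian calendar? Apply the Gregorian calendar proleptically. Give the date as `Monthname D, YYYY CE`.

February 7, 1082 CE

Both dates share Julian Day Number 2116290; in the Gregorian calendar that is 7 February 1082 CE.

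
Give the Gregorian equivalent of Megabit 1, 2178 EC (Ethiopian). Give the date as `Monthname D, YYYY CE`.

Both dates share Julian Day Number 2519550; in the Gregorian calendar that is 11 March 2186 CE.

March 11, 2186 CE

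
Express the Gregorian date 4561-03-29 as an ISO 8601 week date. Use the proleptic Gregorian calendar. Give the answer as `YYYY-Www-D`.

The weekday is Sunday (ISO weekday 7).
That Sunday belongs to ISO week 13 of ISO year 4561.

4561-W13-7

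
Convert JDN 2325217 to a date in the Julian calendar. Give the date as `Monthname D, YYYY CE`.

The Gregorian equivalent of JDN 2325217 is 15 February 1654.
In the Julian calendar that day is February 5, 1654 CE.

February 5, 1654 CE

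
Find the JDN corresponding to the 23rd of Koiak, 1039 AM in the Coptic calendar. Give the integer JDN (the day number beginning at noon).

Equivalently 27 December 1322 (proleptic Gregorian).
JDN 2451545 is 1 January 2000 CE (Gregorian); the target day is −247274 days from there, so JDN = 2204271.

2204271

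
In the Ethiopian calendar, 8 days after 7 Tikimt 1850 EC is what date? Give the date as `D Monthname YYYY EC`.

JDN of 7 Tikimt 1850 EC = 2399604.
2399604 + 8 = 2399612.
JDN 2399612 in the Ethiopian calendar is 15 Tikimt 1850 EC.

15 Tikimt 1850 EC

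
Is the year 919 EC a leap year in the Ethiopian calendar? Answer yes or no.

yes

919 mod 4 = 3; in the Ethiopian calendar a year is leap when year mod 4 = 3, so it is a leap year.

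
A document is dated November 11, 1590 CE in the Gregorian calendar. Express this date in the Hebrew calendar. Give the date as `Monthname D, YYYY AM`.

Both dates share Julian Day Number 2302110; in the Hebrew calendar that is 14 Cheshvan 5351 AM.

Cheshvan 14, 5351 AM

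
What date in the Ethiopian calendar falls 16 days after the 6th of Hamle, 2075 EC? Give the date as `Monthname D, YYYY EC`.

Hamle 22, 2075 EC

Counting 16 days forward from JDN 2482054 reaches JDN 2482070, which is Hamle 22, 2075 EC.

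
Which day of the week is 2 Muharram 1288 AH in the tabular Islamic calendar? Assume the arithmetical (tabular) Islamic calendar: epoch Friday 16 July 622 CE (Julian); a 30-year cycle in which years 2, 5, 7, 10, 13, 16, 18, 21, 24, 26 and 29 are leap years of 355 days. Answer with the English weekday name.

Friday

In the Gregorian calendar this is 24 March 1871 (JDN 2404511).
2404511 ≡ 4 (mod 7); counting from Monday = 0 gives Friday.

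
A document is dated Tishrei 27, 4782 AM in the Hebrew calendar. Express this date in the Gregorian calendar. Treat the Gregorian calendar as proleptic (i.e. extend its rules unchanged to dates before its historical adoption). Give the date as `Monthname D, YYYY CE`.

October 13, 1021 CE

Both dates share Julian Day Number 2094258; in the Gregorian calendar that is 13 October 1021 CE.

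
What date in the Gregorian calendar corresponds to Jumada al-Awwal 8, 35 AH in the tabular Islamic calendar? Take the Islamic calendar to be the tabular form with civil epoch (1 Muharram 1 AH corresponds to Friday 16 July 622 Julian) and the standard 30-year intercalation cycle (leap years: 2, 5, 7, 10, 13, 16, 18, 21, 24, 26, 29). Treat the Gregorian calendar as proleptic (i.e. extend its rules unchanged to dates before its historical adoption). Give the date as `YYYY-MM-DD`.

Julian Day Number of the source date = 1960613.
Converting JDN 1960613 to the Gregorian calendar gives 16 November 655 CE.

0655-11-16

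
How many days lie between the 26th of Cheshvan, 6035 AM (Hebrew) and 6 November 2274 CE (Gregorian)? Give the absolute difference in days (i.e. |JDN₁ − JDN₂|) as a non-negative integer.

First date → JDN 2551952; second date → JDN 2551931.
The interval is |2551952 − 2551931| = 21 days.

21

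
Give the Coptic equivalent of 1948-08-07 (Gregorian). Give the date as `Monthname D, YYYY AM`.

Both dates share Julian Day Number 2432771; in the Coptic calendar that is 1 Mesori 1664 AM.

Mesori 1, 1664 AM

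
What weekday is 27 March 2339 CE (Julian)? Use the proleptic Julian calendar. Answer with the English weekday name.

Equivalently 12 April 2339 Gregorian, JDN 2575463.
Since JDN mod 7 = 2 (0 = Monday), the day is Wednesday.

Wednesday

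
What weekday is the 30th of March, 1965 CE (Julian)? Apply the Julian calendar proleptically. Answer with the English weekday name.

Equivalently 12 April 1965 Gregorian, JDN 2438863.
2438863 ≡ 0 (mod 7); counting from Monday = 0 gives Monday.

Monday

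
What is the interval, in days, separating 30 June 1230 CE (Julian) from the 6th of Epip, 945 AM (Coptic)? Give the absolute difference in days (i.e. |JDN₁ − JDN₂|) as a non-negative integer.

JDN of the first date = 2170496.
JDN of the second date = 2170131.
|2170131 − 2170496| = 365.

365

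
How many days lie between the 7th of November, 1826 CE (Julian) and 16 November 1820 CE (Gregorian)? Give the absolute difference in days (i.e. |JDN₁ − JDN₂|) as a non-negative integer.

First date → JDN 2388315; second date → JDN 2386121.
The interval is |2388315 − 2386121| = 2194 days.

2194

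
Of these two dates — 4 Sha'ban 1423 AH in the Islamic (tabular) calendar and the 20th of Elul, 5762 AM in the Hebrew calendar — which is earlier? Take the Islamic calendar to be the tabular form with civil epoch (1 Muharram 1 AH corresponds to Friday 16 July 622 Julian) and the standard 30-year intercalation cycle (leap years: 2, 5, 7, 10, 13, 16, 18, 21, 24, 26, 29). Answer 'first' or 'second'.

second

The two dates have Julian Day Numbers 2452559 and 2452515 respectively.
Since 2452515 < 2452559, the second date comes first.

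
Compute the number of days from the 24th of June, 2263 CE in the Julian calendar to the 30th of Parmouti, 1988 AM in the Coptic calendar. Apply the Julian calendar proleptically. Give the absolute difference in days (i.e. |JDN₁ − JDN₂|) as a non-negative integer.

3228

JDN of the first date = 2547793.
JDN of the second date = 2551021.
|2551021 − 2547793| = 3228.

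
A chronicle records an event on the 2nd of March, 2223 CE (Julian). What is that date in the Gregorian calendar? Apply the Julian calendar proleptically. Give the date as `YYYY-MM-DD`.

The Julian–Gregorian offset here is 15 days (Julian trailing).
2 March 2223 Julian + 15 days → 17 March 2223 Gregorian.

2223-03-17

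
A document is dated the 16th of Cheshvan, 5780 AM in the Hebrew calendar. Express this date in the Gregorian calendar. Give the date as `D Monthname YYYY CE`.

14 November 2019 CE

Both dates share Julian Day Number 2458802; in the Gregorian calendar that is 14 November 2019 CE.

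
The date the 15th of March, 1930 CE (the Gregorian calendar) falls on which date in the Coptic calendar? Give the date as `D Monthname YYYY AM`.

6 Paremhat 1646 AM

Julian Day Number of the source date = 2426051.
Converting JDN 2426051 to the Coptic calendar gives 6 Paremhat 1646 AM.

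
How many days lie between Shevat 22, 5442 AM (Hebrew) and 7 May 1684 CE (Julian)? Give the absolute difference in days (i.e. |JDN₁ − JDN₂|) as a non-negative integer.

First date → JDN 2335429; second date → JDN 2336266.
The interval is |2335429 − 2336266| = 837 days.

837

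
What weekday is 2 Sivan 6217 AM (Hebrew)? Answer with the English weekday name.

This is JDN 2618607 (26 May 2457 Gregorian).
Since JDN mod 7 = 5 (0 = Monday), the day is Saturday.

Saturday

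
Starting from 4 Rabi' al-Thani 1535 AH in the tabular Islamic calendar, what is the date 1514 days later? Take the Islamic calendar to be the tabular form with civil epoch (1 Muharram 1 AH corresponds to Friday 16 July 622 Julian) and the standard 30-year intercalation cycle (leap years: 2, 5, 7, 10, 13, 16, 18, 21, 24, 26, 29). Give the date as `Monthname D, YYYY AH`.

Rajab 12, 1539 AH

The starting date is JDN 2492130; 2492130 + 1514 = 2493644.
JDN 2493644 corresponds to Rajab 12, 1539 AH.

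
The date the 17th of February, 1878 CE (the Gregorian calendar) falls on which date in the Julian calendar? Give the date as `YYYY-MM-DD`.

The Julian–Gregorian offset here is 12 days (Julian trailing).
17 February 1878 Gregorian − 12 days → 5 February 1878 Julian.

1878-02-05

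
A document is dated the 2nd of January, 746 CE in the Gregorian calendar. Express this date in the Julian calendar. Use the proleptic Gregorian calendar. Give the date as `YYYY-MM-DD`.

0745-12-29

At this point the Julian calendar is 4 days behind the Gregorian.
2 January 746 Gregorian − 4 days → 29 December 745 Julian.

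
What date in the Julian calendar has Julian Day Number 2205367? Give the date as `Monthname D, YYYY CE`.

December 19, 1325 CE

JDN 2205367 is 27 December 1325 in the proleptic Gregorian calendar.
In the Julian calendar that day is December 19, 1325 CE.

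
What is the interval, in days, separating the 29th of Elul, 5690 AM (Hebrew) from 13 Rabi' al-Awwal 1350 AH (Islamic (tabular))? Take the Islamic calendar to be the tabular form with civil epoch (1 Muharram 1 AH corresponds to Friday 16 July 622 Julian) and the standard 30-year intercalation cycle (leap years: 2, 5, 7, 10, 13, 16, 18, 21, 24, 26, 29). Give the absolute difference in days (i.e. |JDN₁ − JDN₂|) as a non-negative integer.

First date → JDN 2426242; second date → JDN 2426552.
The interval is |2426242 − 2426552| = 310 days.

310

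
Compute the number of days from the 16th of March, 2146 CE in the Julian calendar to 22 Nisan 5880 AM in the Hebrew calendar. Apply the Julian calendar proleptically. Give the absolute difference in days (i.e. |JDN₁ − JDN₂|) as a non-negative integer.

9475

First date → JDN 2504959; second date → JDN 2495484.
The interval is |2504959 − 2495484| = 9475 days.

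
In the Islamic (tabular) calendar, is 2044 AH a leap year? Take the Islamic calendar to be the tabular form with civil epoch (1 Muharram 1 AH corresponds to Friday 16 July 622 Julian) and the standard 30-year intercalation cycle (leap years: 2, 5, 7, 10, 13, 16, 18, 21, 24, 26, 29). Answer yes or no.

Year 2044 AH is year 4 of its 30-year cycle; leap positions are 2, 5, 7, 10, 13, 16, 18, 21, 24, 26, 29, so it is a common year (354 days).

no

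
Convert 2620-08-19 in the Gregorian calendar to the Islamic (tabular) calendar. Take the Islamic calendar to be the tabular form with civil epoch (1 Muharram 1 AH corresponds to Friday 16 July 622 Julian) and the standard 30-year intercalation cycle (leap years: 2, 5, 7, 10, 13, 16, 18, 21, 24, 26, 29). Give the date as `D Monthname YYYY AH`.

Julian Day Number of the source date = 2678226.
Converting JDN 2678226 to the tabular Islamic calendar gives 28 Jumada al-Awwal 2060 AH.

28 Jumada al-Awwal 2060 AH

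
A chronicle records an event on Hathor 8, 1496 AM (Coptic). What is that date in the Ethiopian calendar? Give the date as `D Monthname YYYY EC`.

8 Hidar 1772 EC

Both dates share Julian Day Number 2371146; in the Ethiopian calendar that is 8 Hidar 1772 EC.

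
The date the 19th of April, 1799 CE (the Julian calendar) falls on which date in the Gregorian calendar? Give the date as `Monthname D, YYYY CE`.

April 30, 1799 CE

For dates in this range the Gregorian date is 11 days ahead of the Julian.
19 April 1799 Julian + 11 days → 30 April 1799 Gregorian.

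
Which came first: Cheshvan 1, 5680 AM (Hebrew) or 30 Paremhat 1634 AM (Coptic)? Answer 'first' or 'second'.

First date → JDN 2422257; second date → JDN 2421692.
JDN 2421692 < JDN 2422257, so the second date is earlier.

second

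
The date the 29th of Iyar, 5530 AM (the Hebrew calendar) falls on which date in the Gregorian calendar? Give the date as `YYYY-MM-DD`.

1770-05-24

Julian Day Number of the source date = 2367683.
Converting JDN 2367683 to the Gregorian calendar gives 24 May 1770 CE.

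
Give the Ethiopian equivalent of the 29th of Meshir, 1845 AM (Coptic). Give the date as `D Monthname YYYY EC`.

Julian Day Number of the source date = 2498729.
Converting JDN 2498729 to the Ethiopian calendar gives 29 Yekatit 2121 EC.

29 Yekatit 2121 EC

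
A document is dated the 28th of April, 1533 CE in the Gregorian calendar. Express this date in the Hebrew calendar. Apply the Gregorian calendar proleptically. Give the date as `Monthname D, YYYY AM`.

Nisan 23, 5293 AM

Both dates share Julian Day Number 2281094; in the Hebrew calendar that is 23 Nisan 5293 AM.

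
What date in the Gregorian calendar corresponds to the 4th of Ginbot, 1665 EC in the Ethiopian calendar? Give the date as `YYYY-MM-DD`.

1673-05-09

Both dates share Julian Day Number 2332240; in the Gregorian calendar that is 9 May 1673 CE.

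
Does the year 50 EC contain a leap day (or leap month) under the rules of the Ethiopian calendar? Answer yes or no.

no

50 mod 4 = 2; in the Ethiopian calendar a year is leap when year mod 4 = 3, so it is a common year.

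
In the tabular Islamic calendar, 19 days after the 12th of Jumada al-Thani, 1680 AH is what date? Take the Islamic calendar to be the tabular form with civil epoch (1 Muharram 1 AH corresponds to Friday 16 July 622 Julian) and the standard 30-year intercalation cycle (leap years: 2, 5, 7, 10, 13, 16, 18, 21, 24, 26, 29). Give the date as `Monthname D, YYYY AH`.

The starting date is JDN 2543581; 2543581 + 19 = 2543600.
JDN 2543600 corresponds to Rajab 2, 1680 AH.

Rajab 2, 1680 AH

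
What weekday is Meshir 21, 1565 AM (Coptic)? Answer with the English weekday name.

This is JDN 2396451 (27 February 1849 Gregorian).
2396451 ≡ 1 (mod 7); counting from Monday = 0 gives Tuesday.

Tuesday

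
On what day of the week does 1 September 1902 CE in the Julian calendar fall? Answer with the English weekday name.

In the Gregorian calendar this is 14 September 1902 (JDN 2416007).
2416007 ≡ 6 (mod 7); counting from Monday = 0 gives Sunday.

Sunday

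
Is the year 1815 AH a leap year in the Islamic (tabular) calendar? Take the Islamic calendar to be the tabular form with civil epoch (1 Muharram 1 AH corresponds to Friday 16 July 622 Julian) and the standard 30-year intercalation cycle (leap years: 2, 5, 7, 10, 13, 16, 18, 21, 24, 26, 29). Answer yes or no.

Year 1815 AH is year 15 of its 30-year cycle; leap positions are 2, 5, 7, 10, 13, 16, 18, 21, 24, 26, 29, so it is a common year (354 days).

no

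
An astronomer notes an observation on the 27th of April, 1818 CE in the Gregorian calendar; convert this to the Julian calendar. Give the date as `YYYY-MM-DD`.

1818-04-15

The Julian–Gregorian offset here is 12 days (Julian trailing).
27 April 1818 Gregorian − 12 days → 15 April 1818 Julian.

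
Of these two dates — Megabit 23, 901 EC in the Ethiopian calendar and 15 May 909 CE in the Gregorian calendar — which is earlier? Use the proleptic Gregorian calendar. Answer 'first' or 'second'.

First date → JDN 2053148; second date → JDN 2053200.
JDN 2053148 < JDN 2053200, so the first date is earlier.

first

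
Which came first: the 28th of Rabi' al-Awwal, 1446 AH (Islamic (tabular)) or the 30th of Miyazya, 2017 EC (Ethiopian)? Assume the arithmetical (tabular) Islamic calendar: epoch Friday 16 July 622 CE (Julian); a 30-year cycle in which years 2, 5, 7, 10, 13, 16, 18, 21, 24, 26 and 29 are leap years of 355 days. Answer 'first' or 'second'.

First date → JDN 2460586; second date → JDN 2460804.
JDN 2460586 < JDN 2460804, so the first date is earlier.

first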